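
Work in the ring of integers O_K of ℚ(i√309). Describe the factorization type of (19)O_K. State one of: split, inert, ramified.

Since -309 ≢ 1 mod 4, the ring of integers is ℤ[√-309] with discriminant 4·(-309) = -1236.
disc(K) = -1236 is not divisible by 19; 19 is unramified.
(-309/19) = 14^9 mod 19 = 18, giving Legendre symbol -1.
d is a non-residue mod p, hence 19 remains inert in O_K.

p is inert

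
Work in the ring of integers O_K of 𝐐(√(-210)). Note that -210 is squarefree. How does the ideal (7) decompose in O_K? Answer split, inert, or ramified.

d = -210 ≡ 2 (mod 4), so O_K = ℤ[√-210] and disc(K) = 4d = -840.
Ramification test: 7 | -840. The prime 7 ramifies in K.

ramified — (7) = 𝔭²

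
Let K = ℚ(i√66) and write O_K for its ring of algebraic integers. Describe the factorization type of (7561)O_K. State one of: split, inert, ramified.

p splits

d = -66 ≡ 2 (mod 4), so O_K = ℤ[√-66] and disc(K) = 4d = -264.
Since gcd(7561, -264) = 1 the prime 7561 does not ramify.
Compute (-66/7561) via Euler: 7495^((7561-1)/2) mod 7561 = 1, so (-66/7561) = 1.
Legendre symbol 1 ⇒ 7561 is split.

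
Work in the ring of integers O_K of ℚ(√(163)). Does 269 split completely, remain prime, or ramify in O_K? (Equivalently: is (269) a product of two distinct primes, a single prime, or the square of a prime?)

p is inert

163 mod 4 = 3, hence disc K = 4·163 = 652 and O_K = ℤ[√163].
Since gcd(269, 652) = 1 the prime 269 does not ramify.
(163/269) = 163^134 mod 269 = 268, giving Legendre symbol -1.
Legendre symbol -1 ⇒ 269 is inert.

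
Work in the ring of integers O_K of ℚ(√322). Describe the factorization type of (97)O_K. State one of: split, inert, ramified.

322 mod 4 = 2, hence disc K = 4·322 = 1288 and O_K = ℤ[√322].
97 ∤ 1288, so 97 is unramified.
Legendre symbol by Euler's criterion: (322/97) ≡ 322^48 ≡ 1 (mod 97), i.e. (322/97) = 1.
Legendre symbol 1 ⇒ 97 is split.

splits completely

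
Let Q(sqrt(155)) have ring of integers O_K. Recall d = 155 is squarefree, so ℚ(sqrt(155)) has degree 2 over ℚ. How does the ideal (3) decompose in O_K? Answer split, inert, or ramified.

Since 155 ≢ 1 mod 4, the ring of integers is ℤ[√155] with discriminant 4·155 = 620.
3 ∤ 620, so 3 is unramified.
(155/3) = 2^1 mod 3 = 2, giving Legendre symbol -1.
(155/3) = -1, so 3 is inert.

p is inert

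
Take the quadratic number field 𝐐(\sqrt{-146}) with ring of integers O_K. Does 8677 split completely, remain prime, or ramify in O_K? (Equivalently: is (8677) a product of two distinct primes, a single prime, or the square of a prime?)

8677 splits in O_K

d = -146 ≡ 2 (mod 4), so O_K = ℤ[√-146] and disc(K) = 4d = -584.
8677 ∤ -584, so 8677 is unramified.
Euler's criterion: (-146)^4338 mod 8677 = 1. Thus (-146|8677) = 1.
Legendre symbol 1 ⇒ 8677 is split.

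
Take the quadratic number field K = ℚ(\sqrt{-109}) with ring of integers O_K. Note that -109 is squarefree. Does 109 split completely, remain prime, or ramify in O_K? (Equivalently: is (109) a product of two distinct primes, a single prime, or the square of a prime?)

d = -109 ≡ 3 (mod 4), so O_K = ℤ[√-109] and disc(K) = 4d = -436.
Ramification test: 109 | -436. The prime 109 ramifies in K.

109 is ramified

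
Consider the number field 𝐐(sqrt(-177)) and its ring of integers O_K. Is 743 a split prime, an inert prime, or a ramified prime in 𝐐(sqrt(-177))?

p splits

d = -177 ≡ 3 (mod 4), so O_K = ℤ[√-177] and disc(K) = 4d = -708.
743 ∤ -708, so 743 is unramified.
Compute (-177/743) via Euler: 566^((743-1)/2) mod 743 = 1, so (-177/743) = 1.
d is a quadratic residue mod p, hence 743 splits in O_K.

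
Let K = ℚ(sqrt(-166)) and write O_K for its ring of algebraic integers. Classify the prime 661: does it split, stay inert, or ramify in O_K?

d = -166 ≡ 2 (mod 4), so O_K = ℤ[√-166] and disc(K) = 4d = -664.
disc(K) = -664 is not divisible by 661; 661 is unramified.
(-166/661) = 495^330 mod 661 = 1, giving Legendre symbol 1.
Legendre symbol 1 ⇒ 661 is split.

split — (661) = 𝔭₁𝔭₂ with 𝔭₁ ≠ 𝔭₂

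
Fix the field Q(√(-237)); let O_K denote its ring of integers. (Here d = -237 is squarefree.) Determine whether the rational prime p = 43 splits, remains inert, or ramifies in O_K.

Since -237 ≢ 1 mod 4, the ring of integers is ℤ[√-237] with discriminant 4·(-237) = -948.
disc(K) = -948 is not divisible by 43; 43 is unramified.
Euler's criterion: (-237)^21 mod 43 = 1. Thus (-237|43) = 1.
d is a quadratic residue mod p, hence 43 splits in O_K.

splits completely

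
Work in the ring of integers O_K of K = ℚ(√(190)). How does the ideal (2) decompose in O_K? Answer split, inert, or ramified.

Since 190 ≢ 1 mod 4, the ring of integers is ℤ[√190] with discriminant 4·190 = 760.
disc(K) = 760 = 2·380, so p = 2 is ramified.

p ramifies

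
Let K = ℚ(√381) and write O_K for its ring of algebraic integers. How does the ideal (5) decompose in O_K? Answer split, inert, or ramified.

381 mod 4 = 1, hence disc K = 381 and O_K = ℤ[(1+√381)/2].
5 ∤ 381, so 5 is unramified.
(381/5) = 1^2 mod 5 = 1, giving Legendre symbol 1.
Legendre symbol 1 ⇒ 5 is split.

splits completely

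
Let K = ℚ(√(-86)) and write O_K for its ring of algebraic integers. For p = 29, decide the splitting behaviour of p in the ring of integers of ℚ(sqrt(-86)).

-86 mod 4 = 2, hence disc K = 4·(-86) = -344 and O_K = ℤ[√-86].
29 ∤ -344, so 29 is unramified.
Euler's criterion: (-86)^14 mod 29 = 1. Thus (-86|29) = 1.
Legendre symbol 1 ⇒ 29 is split.

split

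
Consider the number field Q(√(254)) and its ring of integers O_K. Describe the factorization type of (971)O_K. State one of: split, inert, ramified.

254 mod 4 = 2, hence disc K = 4·254 = 1016 and O_K = ℤ[√254].
Since gcd(971, 1016) = 1 the prime 971 does not ramify.
Compute (254/971) via Euler: 254^((971-1)/2) mod 971 = 1, so (254/971) = 1.
d is a quadratic residue mod p, hence 971 splits in O_K.

split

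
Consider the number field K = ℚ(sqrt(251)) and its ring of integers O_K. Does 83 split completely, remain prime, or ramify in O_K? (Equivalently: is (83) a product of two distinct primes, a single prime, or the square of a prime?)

inert — (83) stays prime in O_K

Since 251 ≢ 1 mod 4, the ring of integers is ℤ[√251] with discriminant 4·251 = 1004.
83 ∤ 1004, so 83 is unramified.
Compute (251/83) via Euler: 2^((83-1)/2) mod 83 = 82, so (251/83) = -1.
Legendre symbol -1 ⇒ 83 is inert.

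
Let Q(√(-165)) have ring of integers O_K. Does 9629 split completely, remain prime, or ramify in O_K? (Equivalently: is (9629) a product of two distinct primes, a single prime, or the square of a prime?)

Since -165 ≢ 1 mod 4, the ring of integers is ℤ[√-165] with discriminant 4·(-165) = -660.
disc(K) = -660 is not divisible by 9629; 9629 is unramified.
Compute (-165/9629) via Euler: 9464^((9629-1)/2) mod 9629 = 9628, so (-165/9629) = -1.
Legendre symbol -1 ⇒ 9629 is inert.

inert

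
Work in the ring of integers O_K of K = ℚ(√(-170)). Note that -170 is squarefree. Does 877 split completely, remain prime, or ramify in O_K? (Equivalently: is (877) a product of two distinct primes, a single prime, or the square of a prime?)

remains prime (inert)

d = -170 ≡ 2 (mod 4), so O_K = ℤ[√-170] and disc(K) = 4d = -680.
Since gcd(877, -680) = 1 the prime 877 does not ramify.
Compute (-170/877) via Euler: 707^((877-1)/2) mod 877 = 876, so (-170/877) = -1.
Legendre symbol -1 ⇒ 877 is inert.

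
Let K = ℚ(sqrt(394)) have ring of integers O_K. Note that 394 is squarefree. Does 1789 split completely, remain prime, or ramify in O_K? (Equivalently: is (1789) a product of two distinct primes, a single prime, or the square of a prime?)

inert

394 mod 4 = 2, hence disc K = 4·394 = 1576 and O_K = ℤ[√394].
1789 ∤ 1576, so 1789 is unramified.
Legendre symbol by Euler's criterion: (394/1789) ≡ 394^894 ≡ 1788 (mod 1789), i.e. (394/1789) = -1.
d is a non-residue mod p, hence 1789 remains inert in O_K.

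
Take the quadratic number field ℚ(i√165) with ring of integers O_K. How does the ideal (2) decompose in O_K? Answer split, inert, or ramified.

d = -165 ≡ 3 (mod 4), so O_K = ℤ[√-165] and disc(K) = 4d = -660.
disc(K) = -660 = 2·(-330), so p = 2 is ramified.

p ramifies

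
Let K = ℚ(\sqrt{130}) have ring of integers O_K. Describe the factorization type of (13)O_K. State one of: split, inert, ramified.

Since 130 ≢ 1 mod 4, the ring of integers is ℤ[√130] with discriminant 4·130 = 520.
Ramification test: 13 | 520. The prime 13 ramifies in K.

p ramifies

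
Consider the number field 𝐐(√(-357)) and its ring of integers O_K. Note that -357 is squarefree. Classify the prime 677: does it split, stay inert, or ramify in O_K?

Since -357 ≢ 1 mod 4, the ring of integers is ℤ[√-357] with discriminant 4·(-357) = -1428.
677 ∤ -1428, so 677 is unramified.
Compute (-357/677) via Euler: 320^((677-1)/2) mod 677 = 676, so (-357/677) = -1.
Legendre symbol -1 ⇒ 677 is inert.

inert — (677) stays prime in O_K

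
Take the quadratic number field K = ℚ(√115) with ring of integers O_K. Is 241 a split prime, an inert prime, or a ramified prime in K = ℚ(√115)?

p is inert

Since 115 ≢ 1 mod 4, the ring of integers is ℤ[√115] with discriminant 4·115 = 460.
241 ∤ 460, so 241 is unramified.
Compute (115/241) via Euler: 115^((241-1)/2) mod 241 = 240, so (115/241) = -1.
(115/241) = -1, so 241 is inert.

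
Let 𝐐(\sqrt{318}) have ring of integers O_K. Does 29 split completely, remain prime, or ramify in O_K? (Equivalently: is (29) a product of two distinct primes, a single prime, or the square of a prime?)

split

d = 318 ≡ 2 (mod 4), so O_K = ℤ[√318] and disc(K) = 4d = 1272.
29 ∤ 1272, so 29 is unramified.
Euler's criterion: 318^14 mod 29 = 1. Thus (318|29) = 1.
d is a quadratic residue mod p, hence 29 splits in O_K.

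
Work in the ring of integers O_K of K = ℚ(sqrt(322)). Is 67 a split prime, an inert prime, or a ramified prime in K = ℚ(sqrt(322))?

Since 322 ≢ 1 mod 4, the ring of integers is ℤ[√322] with discriminant 4·322 = 1288.
Since gcd(67, 1288) = 1 the prime 67 does not ramify.
(322/67) = 54^33 mod 67 = 1, giving Legendre symbol 1.
Legendre symbol 1 ⇒ 67 is split.

split — (67) = 𝔭₁𝔭₂ with 𝔭₁ ≠ 𝔭₂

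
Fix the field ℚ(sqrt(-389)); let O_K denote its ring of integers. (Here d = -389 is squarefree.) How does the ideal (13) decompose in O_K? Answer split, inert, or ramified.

split

d = -389 ≡ 3 (mod 4), so O_K = ℤ[√-389] and disc(K) = 4d = -1556.
disc(K) = -1556 is not divisible by 13; 13 is unramified.
Compute (-389/13) via Euler: 1^((13-1)/2) mod 13 = 1, so (-389/13) = 1.
d is a quadratic residue mod p, hence 13 splits in O_K.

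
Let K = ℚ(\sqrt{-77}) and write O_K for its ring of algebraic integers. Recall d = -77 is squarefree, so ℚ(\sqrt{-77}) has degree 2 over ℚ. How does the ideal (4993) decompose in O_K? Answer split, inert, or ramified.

p is inert

-77 mod 4 = 3, hence disc K = 4·(-77) = -308 and O_K = ℤ[√-77].
4993 ∤ -308, so 4993 is unramified.
(-77/4993) = 4916^2496 mod 4993 = 4992, giving Legendre symbol -1.
Legendre symbol -1 ⇒ 4993 is inert.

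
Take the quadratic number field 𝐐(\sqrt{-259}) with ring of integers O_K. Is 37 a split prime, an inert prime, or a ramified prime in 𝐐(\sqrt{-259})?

ramifies in O_K

Since -259 ≡ 1 mod 4, the ring of integers is ℤ[(1+√-259)/2] with discriminant -259.
Ramification test: 37 | -259. The prime 37 ramifies in K.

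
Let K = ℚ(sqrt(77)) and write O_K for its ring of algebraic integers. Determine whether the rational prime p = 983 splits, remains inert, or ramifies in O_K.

77 mod 4 = 1, hence disc K = 77 and O_K = ℤ[(1+√77)/2].
disc(K) = 77 is not divisible by 983; 983 is unramified.
Legendre symbol by Euler's criterion: (77/983) ≡ 77^491 ≡ 982 (mod 983), i.e. (77/983) = -1.
Legendre symbol -1 ⇒ 983 is inert.

remains prime (inert)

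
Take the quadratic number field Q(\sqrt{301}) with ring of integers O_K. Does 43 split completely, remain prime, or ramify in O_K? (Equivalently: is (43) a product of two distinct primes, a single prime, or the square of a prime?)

Since 301 ≡ 1 mod 4, the ring of integers is ℤ[(1+√301)/2] with discriminant 301.
disc(K) = 301 = 43·7, so p = 43 is ramified.

ramified — (43) = 𝔭²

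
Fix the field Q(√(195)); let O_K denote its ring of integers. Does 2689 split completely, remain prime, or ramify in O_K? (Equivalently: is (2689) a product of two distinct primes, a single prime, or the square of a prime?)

inert

195 mod 4 = 3, hence disc K = 4·195 = 780 and O_K = ℤ[√195].
Since gcd(2689, 780) = 1 the prime 2689 does not ramify.
(195/2689) = 195^1344 mod 2689 = 2688, giving Legendre symbol -1.
Legendre symbol -1 ⇒ 2689 is inert.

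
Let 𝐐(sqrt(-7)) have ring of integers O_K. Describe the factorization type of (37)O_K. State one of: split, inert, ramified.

-7 mod 4 = 1, hence disc K = -7 and O_K = ℤ[(1+√-7)/2].
37 ∤ -7, so 37 is unramified.
Legendre symbol by Euler's criterion: (-7/37) ≡ (-7)^18 ≡ 1 (mod 37), i.e. (-7/37) = 1.
d is a quadratic residue mod p, hence 37 splits in O_K.

37 splits in O_K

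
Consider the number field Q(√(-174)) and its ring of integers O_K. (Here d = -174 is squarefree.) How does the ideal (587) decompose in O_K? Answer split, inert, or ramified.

split — (587) = 𝔭₁𝔭₂ with 𝔭₁ ≠ 𝔭₂

d = -174 ≡ 2 (mod 4), so O_K = ℤ[√-174] and disc(K) = 4d = -696.
587 ∤ -696, so 587 is unramified.
Euler's criterion: (-174)^293 mod 587 = 1. Thus (-174|587) = 1.
d is a quadratic residue mod p, hence 587 splits in O_K.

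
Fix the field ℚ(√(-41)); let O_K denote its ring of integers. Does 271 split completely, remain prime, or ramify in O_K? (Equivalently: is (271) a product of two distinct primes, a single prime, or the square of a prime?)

Since -41 ≢ 1 mod 4, the ring of integers is ℤ[√-41] with discriminant 4·(-41) = -164.
Since gcd(271, -164) = 1 the prime 271 does not ramify.
(-41/271) = 230^135 mod 271 = 270, giving Legendre symbol -1.
d is a non-residue mod p, hence 271 remains inert in O_K.

remains prime (inert)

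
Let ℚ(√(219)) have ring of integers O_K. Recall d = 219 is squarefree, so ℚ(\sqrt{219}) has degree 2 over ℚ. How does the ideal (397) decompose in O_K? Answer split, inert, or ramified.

397 splits in O_K

Since 219 ≢ 1 mod 4, the ring of integers is ℤ[√219] with discriminant 4·219 = 876.
disc(K) = 876 is not divisible by 397; 397 is unramified.
(219/397) = 219^198 mod 397 = 1, giving Legendre symbol 1.
Legendre symbol 1 ⇒ 397 is split.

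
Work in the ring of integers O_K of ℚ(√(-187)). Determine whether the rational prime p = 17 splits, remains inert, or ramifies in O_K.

ramified

Since -187 ≡ 1 mod 4, the ring of integers is ℤ[(1+√-187)/2] with discriminant -187.
17 divides disc(K) = -187, so 17 ramifies.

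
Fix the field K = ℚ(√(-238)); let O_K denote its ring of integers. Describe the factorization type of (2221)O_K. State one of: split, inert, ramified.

-238 mod 4 = 2, hence disc K = 4·(-238) = -952 and O_K = ℤ[√-238].
2221 ∤ -952, so 2221 is unramified.
(-238/2221) = 1983^1110 mod 2221 = 1, giving Legendre symbol 1.
(-238/2221) = 1, so 2221 splits.

split — (2221) = 𝔭₁𝔭₂ with 𝔭₁ ≠ 𝔭₂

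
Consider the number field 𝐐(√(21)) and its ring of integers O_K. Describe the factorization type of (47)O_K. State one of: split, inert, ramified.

split — (47) = 𝔭₁𝔭₂ with 𝔭₁ ≠ 𝔭₂

d = 21 ≡ 1 (mod 4), so O_K = ℤ[(1+√21)/2] and disc(K) = d = 21.
disc(K) = 21 is not divisible by 47; 47 is unramified.
(21/47) = 21^23 mod 47 = 1, giving Legendre symbol 1.
(21/47) = 1, so 47 splits.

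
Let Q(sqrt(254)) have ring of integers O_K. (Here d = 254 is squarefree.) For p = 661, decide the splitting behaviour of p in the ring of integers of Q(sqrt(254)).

inert — (661) stays prime in O_K

d = 254 ≡ 2 (mod 4), so O_K = ℤ[√254] and disc(K) = 4d = 1016.
Since gcd(661, 1016) = 1 the prime 661 does not ramify.
Euler's criterion: 254^330 mod 661 = 660. Thus (254|661) = -1.
d is a non-residue mod p, hence 661 remains inert in O_K.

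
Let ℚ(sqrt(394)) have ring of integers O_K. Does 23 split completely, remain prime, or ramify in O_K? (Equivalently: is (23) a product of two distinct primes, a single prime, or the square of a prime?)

split

394 mod 4 = 2, hence disc K = 4·394 = 1576 and O_K = ℤ[√394].
disc(K) = 1576 is not divisible by 23; 23 is unramified.
Euler's criterion: 394^11 mod 23 = 1. Thus (394|23) = 1.
d is a quadratic residue mod p, hence 23 splits in O_K.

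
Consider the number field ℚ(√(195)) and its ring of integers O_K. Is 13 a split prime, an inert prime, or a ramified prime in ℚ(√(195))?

d = 195 ≡ 3 (mod 4), so O_K = ℤ[√195] and disc(K) = 4d = 780.
disc(K) = 780 = 13·60, so p = 13 is ramified.

ramified — (13) = 𝔭²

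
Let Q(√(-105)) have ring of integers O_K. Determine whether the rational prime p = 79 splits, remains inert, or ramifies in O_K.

Since -105 ≢ 1 mod 4, the ring of integers is ℤ[√-105] with discriminant 4·(-105) = -420.
79 ∤ -420, so 79 is unramified.
Legendre symbol by Euler's criterion: (-105/79) ≡ (-105)^39 ≡ 78 (mod 79), i.e. (-105/79) = -1.
d is a non-residue mod p, hence 79 remains inert in O_K.

inert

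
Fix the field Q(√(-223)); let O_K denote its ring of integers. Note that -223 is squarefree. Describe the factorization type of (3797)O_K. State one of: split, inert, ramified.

3797 remains inert

d = -223 ≡ 1 (mod 4), so O_K = ℤ[(1+√-223)/2] and disc(K) = d = -223.
Since gcd(3797, -223) = 1 the prime 3797 does not ramify.
Compute (-223/3797) via Euler: 3574^((3797-1)/2) mod 3797 = 3796, so (-223/3797) = -1.
Legendre symbol -1 ⇒ 3797 is inert.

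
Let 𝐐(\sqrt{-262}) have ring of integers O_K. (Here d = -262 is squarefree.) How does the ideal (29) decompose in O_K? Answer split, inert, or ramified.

Since -262 ≢ 1 mod 4, the ring of integers is ℤ[√-262] with discriminant 4·(-262) = -1048.
disc(K) = -1048 is not divisible by 29; 29 is unramified.
Euler's criterion: (-262)^14 mod 29 = 1. Thus (-262|29) = 1.
Legendre symbol 1 ⇒ 29 is split.

splits completely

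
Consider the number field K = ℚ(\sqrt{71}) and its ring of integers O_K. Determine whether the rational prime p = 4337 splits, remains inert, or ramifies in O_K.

71 mod 4 = 3, hence disc K = 4·71 = 284 and O_K = ℤ[√71].
4337 ∤ 284, so 4337 is unramified.
Legendre symbol by Euler's criterion: (71/4337) ≡ 71^2168 ≡ 1 (mod 4337), i.e. (71/4337) = 1.
Legendre symbol 1 ⇒ 4337 is split.

split — (4337) = 𝔭₁𝔭₂ with 𝔭₁ ≠ 𝔭₂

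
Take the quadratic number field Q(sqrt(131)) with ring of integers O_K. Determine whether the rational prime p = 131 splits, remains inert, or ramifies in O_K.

131 is ramified

d = 131 ≡ 3 (mod 4), so O_K = ℤ[√131] and disc(K) = 4d = 524.
Ramification test: 131 | 524. The prime 131 ramifies in K.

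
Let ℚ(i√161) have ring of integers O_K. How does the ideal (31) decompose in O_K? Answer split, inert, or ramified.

split

-161 mod 4 = 3, hence disc K = 4·(-161) = -644 and O_K = ℤ[√-161].
disc(K) = -644 is not divisible by 31; 31 is unramified.
(-161/31) = 25^15 mod 31 = 1, giving Legendre symbol 1.
(-161/31) = 1, so 31 splits.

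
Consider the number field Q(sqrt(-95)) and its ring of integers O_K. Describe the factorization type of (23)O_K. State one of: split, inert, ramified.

inert

d = -95 ≡ 1 (mod 4), so O_K = ℤ[(1+√-95)/2] and disc(K) = d = -95.
Since gcd(23, -95) = 1 the prime 23 does not ramify.
Compute (-95/23) via Euler: 20^((23-1)/2) mod 23 = 22, so (-95/23) = -1.
Legendre symbol -1 ⇒ 23 is inert.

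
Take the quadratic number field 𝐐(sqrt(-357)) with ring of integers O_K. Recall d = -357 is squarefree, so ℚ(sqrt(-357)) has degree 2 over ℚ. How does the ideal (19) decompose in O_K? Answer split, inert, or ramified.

-357 mod 4 = 3, hence disc K = 4·(-357) = -1428 and O_K = ℤ[√-357].
19 ∤ -1428, so 19 is unramified.
Compute (-357/19) via Euler: 4^((19-1)/2) mod 19 = 1, so (-357/19) = 1.
Legendre symbol 1 ⇒ 19 is split.

splits completely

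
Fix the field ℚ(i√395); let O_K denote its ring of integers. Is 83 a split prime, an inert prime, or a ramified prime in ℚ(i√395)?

83 remains inert

Since -395 ≡ 1 mod 4, the ring of integers is ℤ[(1+√-395)/2] with discriminant -395.
Since gcd(83, -395) = 1 the prime 83 does not ramify.
(-395/83) = 20^41 mod 83 = 82, giving Legendre symbol -1.
Legendre symbol -1 ⇒ 83 is inert.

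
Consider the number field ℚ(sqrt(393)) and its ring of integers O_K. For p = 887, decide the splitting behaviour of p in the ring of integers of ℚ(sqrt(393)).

d = 393 ≡ 1 (mod 4), so O_K = ℤ[(1+√393)/2] and disc(K) = d = 393.
Since gcd(887, 393) = 1 the prime 887 does not ramify.
Legendre symbol by Euler's criterion: (393/887) ≡ 393^443 ≡ 886 (mod 887), i.e. (393/887) = -1.
d is a non-residue mod p, hence 887 remains inert in O_K.

inert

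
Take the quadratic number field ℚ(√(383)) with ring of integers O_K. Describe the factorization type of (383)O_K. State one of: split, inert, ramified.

383 mod 4 = 3, hence disc K = 4·383 = 1532 and O_K = ℤ[√383].
disc(K) = 1532 = 383·4, so p = 383 is ramified.

ramifies in O_K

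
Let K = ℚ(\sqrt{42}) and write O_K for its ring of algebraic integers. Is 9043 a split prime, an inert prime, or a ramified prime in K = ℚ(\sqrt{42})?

Since 42 ≢ 1 mod 4, the ring of integers is ℤ[√42] with discriminant 4·42 = 168.
9043 ∤ 168, so 9043 is unramified.
Euler's criterion: 42^4521 mod 9043 = 1. Thus (42|9043) = 1.
d is a quadratic residue mod p, hence 9043 splits in O_K.

split — (9043) = 𝔭₁𝔭₂ with 𝔭₁ ≠ 𝔭₂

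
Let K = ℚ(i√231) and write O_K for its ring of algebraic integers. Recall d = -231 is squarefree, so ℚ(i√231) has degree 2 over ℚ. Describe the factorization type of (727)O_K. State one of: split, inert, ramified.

inert

Since -231 ≡ 1 mod 4, the ring of integers is ℤ[(1+√-231)/2] with discriminant -231.
Since gcd(727, -231) = 1 the prime 727 does not ramify.
Euler's criterion: (-231)^363 mod 727 = 726. Thus (-231|727) = -1.
d is a non-residue mod p, hence 727 remains inert in O_K.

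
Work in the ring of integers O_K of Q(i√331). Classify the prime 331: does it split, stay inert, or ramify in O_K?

Since -331 ≡ 1 mod 4, the ring of integers is ℤ[(1+√-331)/2] with discriminant -331.
Ramification test: 331 | -331. The prime 331 ramifies in K.

ramified — (331) = 𝔭²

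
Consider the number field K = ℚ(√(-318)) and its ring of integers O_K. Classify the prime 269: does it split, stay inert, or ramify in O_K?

split — (269) = 𝔭₁𝔭₂ with 𝔭₁ ≠ 𝔭₂

-318 mod 4 = 2, hence disc K = 4·(-318) = -1272 and O_K = ℤ[√-318].
Since gcd(269, -1272) = 1 the prime 269 does not ramify.
Legendre symbol by Euler's criterion: (-318/269) ≡ (-318)^134 ≡ 1 (mod 269), i.e. (-318/269) = 1.
(-318/269) = 1, so 269 splits.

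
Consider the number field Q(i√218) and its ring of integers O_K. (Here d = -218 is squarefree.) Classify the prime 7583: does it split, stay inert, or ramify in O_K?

-218 mod 4 = 2, hence disc K = 4·(-218) = -872 and O_K = ℤ[√-218].
disc(K) = -872 is not divisible by 7583; 7583 is unramified.
Euler's criterion: (-218)^3791 mod 7583 = 1. Thus (-218|7583) = 1.
Legendre symbol 1 ⇒ 7583 is split.

p splits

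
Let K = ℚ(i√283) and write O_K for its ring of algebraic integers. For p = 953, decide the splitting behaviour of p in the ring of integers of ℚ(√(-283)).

inert — (953) stays prime in O_K

d = -283 ≡ 1 (mod 4), so O_K = ℤ[(1+√-283)/2] and disc(K) = d = -283.
Since gcd(953, -283) = 1 the prime 953 does not ramify.
Compute (-283/953) via Euler: 670^((953-1)/2) mod 953 = 952, so (-283/953) = -1.
(-283/953) = -1, so 953 is inert.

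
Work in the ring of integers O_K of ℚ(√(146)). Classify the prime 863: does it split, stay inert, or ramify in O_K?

146 mod 4 = 2, hence disc K = 4·146 = 584 and O_K = ℤ[√146].
Since gcd(863, 584) = 1 the prime 863 does not ramify.
Euler's criterion: 146^431 mod 863 = 862. Thus (146|863) = -1.
Legendre symbol -1 ⇒ 863 is inert.

inert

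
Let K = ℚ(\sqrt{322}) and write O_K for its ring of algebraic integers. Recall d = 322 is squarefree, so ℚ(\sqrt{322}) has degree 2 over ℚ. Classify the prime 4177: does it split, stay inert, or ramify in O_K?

4177 splits in O_K

Since 322 ≢ 1 mod 4, the ring of integers is ℤ[√322] with discriminant 4·322 = 1288.
Since gcd(4177, 1288) = 1 the prime 4177 does not ramify.
Legendre symbol by Euler's criterion: (322/4177) ≡ 322^2088 ≡ 1 (mod 4177), i.e. (322/4177) = 1.
d is a quadratic residue mod p, hence 4177 splits in O_K.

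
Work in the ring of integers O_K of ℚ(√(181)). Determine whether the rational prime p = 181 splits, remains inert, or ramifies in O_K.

181 is ramified

Since 181 ≡ 1 mod 4, the ring of integers is ℤ[(1+√181)/2] with discriminant 181.
Ramification test: 181 | 181. The prime 181 ramifies in K.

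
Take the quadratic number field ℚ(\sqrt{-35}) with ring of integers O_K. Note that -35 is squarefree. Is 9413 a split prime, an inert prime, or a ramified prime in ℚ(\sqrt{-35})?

split

Since -35 ≡ 1 mod 4, the ring of integers is ℤ[(1+√-35)/2] with discriminant -35.
disc(K) = -35 is not divisible by 9413; 9413 is unramified.
Compute (-35/9413) via Euler: 9378^((9413-1)/2) mod 9413 = 1, so (-35/9413) = 1.
d is a quadratic residue mod p, hence 9413 splits in O_K.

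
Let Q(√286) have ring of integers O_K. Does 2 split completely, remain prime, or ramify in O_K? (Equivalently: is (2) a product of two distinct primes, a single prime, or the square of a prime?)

p ramifies

286 mod 4 = 2, hence disc K = 4·286 = 1144 and O_K = ℤ[√286].
2 divides disc(K) = 1144, so 2 ramifies.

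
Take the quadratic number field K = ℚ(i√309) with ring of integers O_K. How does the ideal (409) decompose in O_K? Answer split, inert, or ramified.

d = -309 ≡ 3 (mod 4), so O_K = ℤ[√-309] and disc(K) = 4d = -1236.
409 ∤ -1236, so 409 is unramified.
(-309/409) = 100^204 mod 409 = 1, giving Legendre symbol 1.
(-309/409) = 1, so 409 splits.

p splits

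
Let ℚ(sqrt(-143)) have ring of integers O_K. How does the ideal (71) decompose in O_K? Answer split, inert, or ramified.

d = -143 ≡ 1 (mod 4), so O_K = ℤ[(1+√-143)/2] and disc(K) = d = -143.
Since gcd(71, -143) = 1 the prime 71 does not ramify.
(-143/71) = 70^35 mod 71 = 70, giving Legendre symbol -1.
Legendre symbol -1 ⇒ 71 is inert.

p is inert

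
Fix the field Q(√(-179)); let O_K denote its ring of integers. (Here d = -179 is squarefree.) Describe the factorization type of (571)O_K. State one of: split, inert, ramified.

-179 mod 4 = 1, hence disc K = -179 and O_K = ℤ[(1+√-179)/2].
disc(K) = -179 is not divisible by 571; 571 is unramified.
Legendre symbol by Euler's criterion: (-179/571) ≡ (-179)^285 ≡ 570 (mod 571), i.e. (-179/571) = -1.
d is a non-residue mod p, hence 571 remains inert in O_K.

p is inert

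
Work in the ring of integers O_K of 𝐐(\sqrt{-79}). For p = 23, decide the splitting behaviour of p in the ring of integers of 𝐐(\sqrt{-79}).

split — (23) = 𝔭₁𝔭₂ with 𝔭₁ ≠ 𝔭₂

-79 mod 4 = 1, hence disc K = -79 and O_K = ℤ[(1+√-79)/2].
23 ∤ -79, so 23 is unramified.
Compute (-79/23) via Euler: 13^((23-1)/2) mod 23 = 1, so (-79/23) = 1.
d is a quadratic residue mod p, hence 23 splits in O_K.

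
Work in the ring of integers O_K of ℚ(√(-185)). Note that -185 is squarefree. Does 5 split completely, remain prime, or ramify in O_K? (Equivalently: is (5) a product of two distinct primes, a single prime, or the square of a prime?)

d = -185 ≡ 3 (mod 4), so O_K = ℤ[√-185] and disc(K) = 4d = -740.
5 divides disc(K) = -740, so 5 ramifies.

ramified — (5) = 𝔭²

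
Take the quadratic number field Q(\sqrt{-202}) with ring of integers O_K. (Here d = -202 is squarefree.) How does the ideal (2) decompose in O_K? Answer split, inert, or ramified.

ramified

Since -202 ≢ 1 mod 4, the ring of integers is ℤ[√-202] with discriminant 4·(-202) = -808.
disc(K) = -808 = 2·(-404), so p = 2 is ramified.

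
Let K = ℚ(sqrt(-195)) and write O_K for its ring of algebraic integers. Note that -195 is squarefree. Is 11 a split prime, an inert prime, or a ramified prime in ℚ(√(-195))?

-195 mod 4 = 1, hence disc K = -195 and O_K = ℤ[(1+√-195)/2].
Since gcd(11, -195) = 1 the prime 11 does not ramify.
Compute (-195/11) via Euler: 3^((11-1)/2) mod 11 = 1, so (-195/11) = 1.
d is a quadratic residue mod p, hence 11 splits in O_K.

splits completely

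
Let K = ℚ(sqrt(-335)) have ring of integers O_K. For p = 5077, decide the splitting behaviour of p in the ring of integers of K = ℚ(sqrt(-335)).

p splits

d = -335 ≡ 1 (mod 4), so O_K = ℤ[(1+√-335)/2] and disc(K) = d = -335.
disc(K) = -335 is not divisible by 5077; 5077 is unramified.
Compute (-335/5077) via Euler: 4742^((5077-1)/2) mod 5077 = 1, so (-335/5077) = 1.
d is a quadratic residue mod p, hence 5077 splits in O_K.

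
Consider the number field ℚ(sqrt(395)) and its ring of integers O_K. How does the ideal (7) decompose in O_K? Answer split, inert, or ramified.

7 remains inert

395 mod 4 = 3, hence disc K = 4·395 = 1580 and O_K = ℤ[√395].
disc(K) = 1580 is not divisible by 7; 7 is unramified.
(395/7) = 3^3 mod 7 = 6, giving Legendre symbol -1.
(395/7) = -1, so 7 is inert.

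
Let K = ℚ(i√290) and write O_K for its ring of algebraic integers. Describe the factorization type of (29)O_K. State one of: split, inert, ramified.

d = -290 ≡ 2 (mod 4), so O_K = ℤ[√-290] and disc(K) = 4d = -1160.
disc(K) = -1160 = 29·(-40), so p = 29 is ramified.

p ramifies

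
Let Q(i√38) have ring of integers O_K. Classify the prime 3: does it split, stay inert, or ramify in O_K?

Since -38 ≢ 1 mod 4, the ring of integers is ℤ[√-38] with discriminant 4·(-38) = -152.
3 ∤ -152, so 3 is unramified.
(-38/3) = 1^1 mod 3 = 1, giving Legendre symbol 1.
(-38/3) = 1, so 3 splits.

p splits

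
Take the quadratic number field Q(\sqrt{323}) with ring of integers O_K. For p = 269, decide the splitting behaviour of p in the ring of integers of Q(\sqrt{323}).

splits completely

d = 323 ≡ 3 (mod 4), so O_K = ℤ[√323] and disc(K) = 4d = 1292.
Since gcd(269, 1292) = 1 the prime 269 does not ramify.
(323/269) = 54^134 mod 269 = 1, giving Legendre symbol 1.
(323/269) = 1, so 269 splits.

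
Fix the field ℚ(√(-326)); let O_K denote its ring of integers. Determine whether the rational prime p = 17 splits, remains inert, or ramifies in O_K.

Since -326 ≢ 1 mod 4, the ring of integers is ℤ[√-326] with discriminant 4·(-326) = -1304.
disc(K) = -1304 is not divisible by 17; 17 is unramified.
Legendre symbol by Euler's criterion: (-326/17) ≡ (-326)^8 ≡ 16 (mod 17), i.e. (-326/17) = -1.
d is a non-residue mod p, hence 17 remains inert in O_K.

17 remains inert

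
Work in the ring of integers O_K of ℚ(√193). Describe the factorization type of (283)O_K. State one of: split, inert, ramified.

193 mod 4 = 1, hence disc K = 193 and O_K = ℤ[(1+√193)/2].
283 ∤ 193, so 283 is unramified.
Legendre symbol by Euler's criterion: (193/283) ≡ 193^141 ≡ 282 (mod 283), i.e. (193/283) = -1.
(193/283) = -1, so 283 is inert.

inert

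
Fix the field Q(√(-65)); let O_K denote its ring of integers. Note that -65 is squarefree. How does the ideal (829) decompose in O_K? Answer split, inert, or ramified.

split

d = -65 ≡ 3 (mod 4), so O_K = ℤ[√-65] and disc(K) = 4d = -260.
Since gcd(829, -260) = 1 the prime 829 does not ramify.
Legendre symbol by Euler's criterion: (-65/829) ≡ (-65)^414 ≡ 1 (mod 829), i.e. (-65/829) = 1.
Legendre symbol 1 ⇒ 829 is split.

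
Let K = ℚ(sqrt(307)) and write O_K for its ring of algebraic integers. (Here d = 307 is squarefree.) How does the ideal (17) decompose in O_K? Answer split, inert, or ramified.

d = 307 ≡ 3 (mod 4), so O_K = ℤ[√307] and disc(K) = 4d = 1228.
disc(K) = 1228 is not divisible by 17; 17 is unramified.
Euler's criterion: 307^8 mod 17 = 1. Thus (307|17) = 1.
(307/17) = 1, so 17 splits.

split — (17) = 𝔭₁𝔭₂ with 𝔭₁ ≠ 𝔭₂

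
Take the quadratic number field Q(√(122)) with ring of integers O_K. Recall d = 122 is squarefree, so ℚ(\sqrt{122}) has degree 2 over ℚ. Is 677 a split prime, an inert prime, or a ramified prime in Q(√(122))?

677 splits in O_K

d = 122 ≡ 2 (mod 4), so O_K = ℤ[√122] and disc(K) = 4d = 488.
677 ∤ 488, so 677 is unramified.
Compute (122/677) via Euler: 122^((677-1)/2) mod 677 = 1, so (122/677) = 1.
d is a quadratic residue mod p, hence 677 splits in O_K.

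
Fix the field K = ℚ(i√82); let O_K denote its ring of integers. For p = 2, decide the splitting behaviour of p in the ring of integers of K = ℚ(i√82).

ramifies in O_K

d = -82 ≡ 2 (mod 4), so O_K = ℤ[√-82] and disc(K) = 4d = -328.
Ramification test: 2 | -328. The prime 2 ramifies in K.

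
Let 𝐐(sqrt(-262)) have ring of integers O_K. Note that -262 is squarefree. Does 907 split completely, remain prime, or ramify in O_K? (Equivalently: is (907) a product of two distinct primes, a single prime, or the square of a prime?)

907 remains inert

-262 mod 4 = 2, hence disc K = 4·(-262) = -1048 and O_K = ℤ[√-262].
disc(K) = -1048 is not divisible by 907; 907 is unramified.
(-262/907) = 645^453 mod 907 = 906, giving Legendre symbol -1.
d is a non-residue mod p, hence 907 remains inert in O_K.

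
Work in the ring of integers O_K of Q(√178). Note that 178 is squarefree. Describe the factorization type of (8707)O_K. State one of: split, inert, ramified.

splits completely

d = 178 ≡ 2 (mod 4), so O_K = ℤ[√178] and disc(K) = 4d = 712.
disc(K) = 712 is not divisible by 8707; 8707 is unramified.
Euler's criterion: 178^4353 mod 8707 = 1. Thus (178|8707) = 1.
d is a quadratic residue mod p, hence 8707 splits in O_K.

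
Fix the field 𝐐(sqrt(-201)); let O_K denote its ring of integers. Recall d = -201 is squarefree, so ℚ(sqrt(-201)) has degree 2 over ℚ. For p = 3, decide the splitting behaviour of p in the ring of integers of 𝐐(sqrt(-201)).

ramifies in O_K

d = -201 ≡ 3 (mod 4), so O_K = ℤ[√-201] and disc(K) = 4d = -804.
Ramification test: 3 | -804. The prime 3 ramifies in K.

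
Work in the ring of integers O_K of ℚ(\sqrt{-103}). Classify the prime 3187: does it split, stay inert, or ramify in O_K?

split — (3187) = 𝔭₁𝔭₂ with 𝔭₁ ≠ 𝔭₂

d = -103 ≡ 1 (mod 4), so O_K = ℤ[(1+√-103)/2] and disc(K) = d = -103.
disc(K) = -103 is not divisible by 3187; 3187 is unramified.
Compute (-103/3187) via Euler: 3084^((3187-1)/2) mod 3187 = 1, so (-103/3187) = 1.
(-103/3187) = 1, so 3187 splits.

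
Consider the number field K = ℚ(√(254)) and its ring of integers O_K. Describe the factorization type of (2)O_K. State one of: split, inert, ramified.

Since 254 ≢ 1 mod 4, the ring of integers is ℤ[√254] with discriminant 4·254 = 1016.
2 divides disc(K) = 1016, so 2 ramifies.

ramified — (2) = 𝔭²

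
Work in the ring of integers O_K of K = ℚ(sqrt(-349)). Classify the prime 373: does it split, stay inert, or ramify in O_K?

373 remains inert

d = -349 ≡ 3 (mod 4), so O_K = ℤ[√-349] and disc(K) = 4d = -1396.
373 ∤ -1396, so 373 is unramified.
Legendre symbol by Euler's criterion: (-349/373) ≡ (-349)^186 ≡ 372 (mod 373), i.e. (-349/373) = -1.
d is a non-residue mod p, hence 373 remains inert in O_K.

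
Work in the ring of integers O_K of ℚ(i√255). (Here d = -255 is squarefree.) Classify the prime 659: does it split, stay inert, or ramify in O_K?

p is inert

Since -255 ≡ 1 mod 4, the ring of integers is ℤ[(1+√-255)/2] with discriminant -255.
659 ∤ -255, so 659 is unramified.
Compute (-255/659) via Euler: 404^((659-1)/2) mod 659 = 658, so (-255/659) = -1.
Legendre symbol -1 ⇒ 659 is inert.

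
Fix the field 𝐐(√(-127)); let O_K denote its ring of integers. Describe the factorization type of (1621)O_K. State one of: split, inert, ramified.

inert — (1621) stays prime in O_K

d = -127 ≡ 1 (mod 4), so O_K = ℤ[(1+√-127)/2] and disc(K) = d = -127.
1621 ∤ -127, so 1621 is unramified.
Compute (-127/1621) via Euler: 1494^((1621-1)/2) mod 1621 = 1620, so (-127/1621) = -1.
d is a non-residue mod p, hence 1621 remains inert in O_K.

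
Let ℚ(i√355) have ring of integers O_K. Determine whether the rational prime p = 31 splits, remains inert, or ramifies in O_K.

31 remains inert

-355 mod 4 = 1, hence disc K = -355 and O_K = ℤ[(1+√-355)/2].
31 ∤ -355, so 31 is unramified.
(-355/31) = 17^15 mod 31 = 30, giving Legendre symbol -1.
d is a non-residue mod p, hence 31 remains inert in O_K.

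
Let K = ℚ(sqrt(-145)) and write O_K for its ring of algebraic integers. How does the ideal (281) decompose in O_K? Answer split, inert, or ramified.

split — (281) = 𝔭₁𝔭₂ with 𝔭₁ ≠ 𝔭₂

Since -145 ≢ 1 mod 4, the ring of integers is ℤ[√-145] with discriminant 4·(-145) = -580.
disc(K) = -580 is not divisible by 281; 281 is unramified.
Compute (-145/281) via Euler: 136^((281-1)/2) mod 281 = 1, so (-145/281) = 1.
(-145/281) = 1, so 281 splits.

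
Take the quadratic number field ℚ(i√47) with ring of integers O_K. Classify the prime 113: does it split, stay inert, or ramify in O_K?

p is inert

Since -47 ≡ 1 mod 4, the ring of integers is ℤ[(1+√-47)/2] with discriminant -47.
113 ∤ -47, so 113 is unramified.
Compute (-47/113) via Euler: 66^((113-1)/2) mod 113 = 112, so (-47/113) = -1.
(-47/113) = -1, so 113 is inert.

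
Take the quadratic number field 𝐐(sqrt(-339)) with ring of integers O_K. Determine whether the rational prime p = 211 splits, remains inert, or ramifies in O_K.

Since -339 ≡ 1 mod 4, the ring of integers is ℤ[(1+√-339)/2] with discriminant -339.
disc(K) = -339 is not divisible by 211; 211 is unramified.
Legendre symbol by Euler's criterion: (-339/211) ≡ (-339)^105 ≡ 1 (mod 211), i.e. (-339/211) = 1.
d is a quadratic residue mod p, hence 211 splits in O_K.

splits completely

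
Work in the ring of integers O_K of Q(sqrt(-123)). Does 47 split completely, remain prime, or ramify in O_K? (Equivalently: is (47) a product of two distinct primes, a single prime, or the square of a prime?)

split

d = -123 ≡ 1 (mod 4), so O_K = ℤ[(1+√-123)/2] and disc(K) = d = -123.
Since gcd(47, -123) = 1 the prime 47 does not ramify.
Euler's criterion: (-123)^23 mod 47 = 1. Thus (-123|47) = 1.
d is a quadratic residue mod p, hence 47 splits in O_K.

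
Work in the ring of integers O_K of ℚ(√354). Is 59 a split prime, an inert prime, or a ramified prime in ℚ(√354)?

354 mod 4 = 2, hence disc K = 4·354 = 1416 and O_K = ℤ[√354].
59 divides disc(K) = 1416, so 59 ramifies.

59 is ramified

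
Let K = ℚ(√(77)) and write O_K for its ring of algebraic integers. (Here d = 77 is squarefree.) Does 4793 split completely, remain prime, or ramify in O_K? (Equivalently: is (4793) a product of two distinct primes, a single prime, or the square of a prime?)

p splits

Since 77 ≡ 1 mod 4, the ring of integers is ℤ[(1+√77)/2] with discriminant 77.
Since gcd(4793, 77) = 1 the prime 4793 does not ramify.
Compute (77/4793) via Euler: 77^((4793-1)/2) mod 4793 = 1, so (77/4793) = 1.
Legendre symbol 1 ⇒ 4793 is split.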